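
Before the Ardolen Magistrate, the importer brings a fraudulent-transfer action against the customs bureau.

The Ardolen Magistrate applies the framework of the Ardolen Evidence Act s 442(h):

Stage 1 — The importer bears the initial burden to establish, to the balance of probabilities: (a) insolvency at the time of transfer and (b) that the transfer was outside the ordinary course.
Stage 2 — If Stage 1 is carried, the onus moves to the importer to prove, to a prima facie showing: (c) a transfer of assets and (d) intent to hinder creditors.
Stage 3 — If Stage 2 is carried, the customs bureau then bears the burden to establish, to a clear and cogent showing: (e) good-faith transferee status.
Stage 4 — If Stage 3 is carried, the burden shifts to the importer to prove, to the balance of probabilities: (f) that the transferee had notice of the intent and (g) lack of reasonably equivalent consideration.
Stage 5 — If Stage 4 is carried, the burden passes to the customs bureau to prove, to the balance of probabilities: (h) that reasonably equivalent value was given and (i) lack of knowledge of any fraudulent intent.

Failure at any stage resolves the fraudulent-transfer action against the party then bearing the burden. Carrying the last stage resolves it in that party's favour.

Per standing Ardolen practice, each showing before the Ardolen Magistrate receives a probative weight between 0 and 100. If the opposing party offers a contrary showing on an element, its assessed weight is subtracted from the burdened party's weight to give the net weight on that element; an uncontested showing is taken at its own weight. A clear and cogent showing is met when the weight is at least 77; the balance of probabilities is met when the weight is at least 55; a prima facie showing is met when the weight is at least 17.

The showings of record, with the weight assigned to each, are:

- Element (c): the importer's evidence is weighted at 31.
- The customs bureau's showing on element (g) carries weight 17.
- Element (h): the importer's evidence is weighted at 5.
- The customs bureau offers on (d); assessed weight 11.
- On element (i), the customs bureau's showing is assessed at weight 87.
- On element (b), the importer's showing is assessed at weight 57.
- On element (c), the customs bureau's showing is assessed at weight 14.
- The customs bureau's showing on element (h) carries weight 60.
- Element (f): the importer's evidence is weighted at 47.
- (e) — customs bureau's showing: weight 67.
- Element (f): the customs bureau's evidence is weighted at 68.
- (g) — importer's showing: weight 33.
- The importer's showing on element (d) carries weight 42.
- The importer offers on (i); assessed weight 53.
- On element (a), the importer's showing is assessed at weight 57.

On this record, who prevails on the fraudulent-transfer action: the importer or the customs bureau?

Stage 1 — burden on importer; standard: the balance of probabilities (weight is at least 55).
    (a): 57 ≥ 55 [met]
    (b): 57 ≥ 55 [met]
  Stage 1 is satisfied; the importer continues to bear the burden.
Stage 2 — burden on importer; standard: a prima facie showing (weight is at least 17).
    (c): 31 − 14 = 17 ≥ 17 [met]
    (d): 42 − 11 = 31 ≥ 17 [met]
  All elements met. The burden passes to the customs bureau.
Stage 3 — burden on customs bureau; standard: a clear and cogent showing (weight is at least 77).
    (e): 67 < 77 [not met]
  Stage 3 not carried; the customs bureau fails its burden.
The importer prevails.

importer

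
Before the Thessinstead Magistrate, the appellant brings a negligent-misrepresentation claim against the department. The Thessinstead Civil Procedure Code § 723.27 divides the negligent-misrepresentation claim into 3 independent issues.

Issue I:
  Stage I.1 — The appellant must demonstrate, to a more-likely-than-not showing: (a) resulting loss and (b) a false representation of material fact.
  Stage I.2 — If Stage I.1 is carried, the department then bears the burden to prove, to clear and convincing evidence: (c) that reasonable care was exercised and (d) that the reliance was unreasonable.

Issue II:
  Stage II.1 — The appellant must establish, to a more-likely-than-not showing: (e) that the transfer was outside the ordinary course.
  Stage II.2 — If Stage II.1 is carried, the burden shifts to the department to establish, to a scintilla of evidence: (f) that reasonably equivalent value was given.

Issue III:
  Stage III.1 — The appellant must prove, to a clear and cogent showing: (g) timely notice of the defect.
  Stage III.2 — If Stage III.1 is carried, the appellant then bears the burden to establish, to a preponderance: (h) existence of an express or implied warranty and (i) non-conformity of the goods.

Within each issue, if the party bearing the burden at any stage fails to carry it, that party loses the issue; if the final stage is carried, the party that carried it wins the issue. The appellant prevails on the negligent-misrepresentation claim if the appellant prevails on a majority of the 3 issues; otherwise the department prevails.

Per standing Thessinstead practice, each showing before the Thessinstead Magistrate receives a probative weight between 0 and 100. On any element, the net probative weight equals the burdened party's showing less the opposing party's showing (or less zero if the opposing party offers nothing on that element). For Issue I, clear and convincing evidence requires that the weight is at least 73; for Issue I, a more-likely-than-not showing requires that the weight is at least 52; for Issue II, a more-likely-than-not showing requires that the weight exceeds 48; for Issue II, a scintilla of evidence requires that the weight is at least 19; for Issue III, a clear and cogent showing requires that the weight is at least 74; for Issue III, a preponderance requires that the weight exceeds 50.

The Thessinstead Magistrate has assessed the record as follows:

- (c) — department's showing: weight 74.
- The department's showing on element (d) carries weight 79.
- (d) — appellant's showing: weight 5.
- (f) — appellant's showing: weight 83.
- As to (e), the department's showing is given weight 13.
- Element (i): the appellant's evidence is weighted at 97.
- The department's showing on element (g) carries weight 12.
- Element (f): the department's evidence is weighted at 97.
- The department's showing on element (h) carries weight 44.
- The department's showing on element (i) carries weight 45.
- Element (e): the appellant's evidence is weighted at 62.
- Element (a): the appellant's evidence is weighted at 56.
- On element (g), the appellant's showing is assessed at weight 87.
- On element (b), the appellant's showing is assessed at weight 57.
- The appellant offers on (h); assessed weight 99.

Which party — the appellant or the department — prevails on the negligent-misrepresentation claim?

appellant

— Issue I —
At Stage I.1 the appellant must meet a more-likely-than-not showing (weight is at least 52): on (a) the weight is 56, ≥ 52, so (a) meets the standard; on (b) the weight is 57, which does reach 52, so (b) meets the standard.
  All elements met. The burden passes to the department.
At Stage I.2 the department must meet clear and convincing evidence (weight is at least 73): on (c) the weight is 74, which does reach 73, so (c) meets the standard; on (d) the weight is 79 less the opposing 5 gives net 74, which does reach 73, so (d) meets the standard.
  All elements met at the final stage.
All stages carried — the department prevails on this issue.
— Issue II —
At Stage II.1 the appellant must meet a more-likely-than-not showing (weight exceeds 48): on (e) the weight is 62 less the opposing 13 gives net 49, which does exceed 48, so (e) meets the standard.
  All elements met. The burden passes to the department.
At Stage II.2 the department must meet a scintilla of evidence (weight is at least 19): on (f) the weight is 97 less the opposing 83 gives net 14, which does not reach 19, so (f) does not meet the standard.
  Stage II.2 not carried; the department fails its burden.
The analysis ends at Stage II.2; the appellant prevails on this issue.
— Issue III —
Stage III.1 (appellant, a clear and cogent showing, weight is at least 74): (g) net 87−12=75 ≥ 74 — meets.
  Stage III.1 is satisfied; the appellant continues to bear the burden.
Stage III.2 (appellant, a preponderance, weight exceeds 50): (h) net 99−44=55 > 50 — meets; (i) net 97−45=52 > 50 — meets.
  The appellant carries the last stage.
All stages carried — the appellant prevails on this issue.
Per-issue: Issue I → department; Issue II → appellant; Issue III → appellant. The appellant must prevail on a majority of issues; overall, the appellant prevails.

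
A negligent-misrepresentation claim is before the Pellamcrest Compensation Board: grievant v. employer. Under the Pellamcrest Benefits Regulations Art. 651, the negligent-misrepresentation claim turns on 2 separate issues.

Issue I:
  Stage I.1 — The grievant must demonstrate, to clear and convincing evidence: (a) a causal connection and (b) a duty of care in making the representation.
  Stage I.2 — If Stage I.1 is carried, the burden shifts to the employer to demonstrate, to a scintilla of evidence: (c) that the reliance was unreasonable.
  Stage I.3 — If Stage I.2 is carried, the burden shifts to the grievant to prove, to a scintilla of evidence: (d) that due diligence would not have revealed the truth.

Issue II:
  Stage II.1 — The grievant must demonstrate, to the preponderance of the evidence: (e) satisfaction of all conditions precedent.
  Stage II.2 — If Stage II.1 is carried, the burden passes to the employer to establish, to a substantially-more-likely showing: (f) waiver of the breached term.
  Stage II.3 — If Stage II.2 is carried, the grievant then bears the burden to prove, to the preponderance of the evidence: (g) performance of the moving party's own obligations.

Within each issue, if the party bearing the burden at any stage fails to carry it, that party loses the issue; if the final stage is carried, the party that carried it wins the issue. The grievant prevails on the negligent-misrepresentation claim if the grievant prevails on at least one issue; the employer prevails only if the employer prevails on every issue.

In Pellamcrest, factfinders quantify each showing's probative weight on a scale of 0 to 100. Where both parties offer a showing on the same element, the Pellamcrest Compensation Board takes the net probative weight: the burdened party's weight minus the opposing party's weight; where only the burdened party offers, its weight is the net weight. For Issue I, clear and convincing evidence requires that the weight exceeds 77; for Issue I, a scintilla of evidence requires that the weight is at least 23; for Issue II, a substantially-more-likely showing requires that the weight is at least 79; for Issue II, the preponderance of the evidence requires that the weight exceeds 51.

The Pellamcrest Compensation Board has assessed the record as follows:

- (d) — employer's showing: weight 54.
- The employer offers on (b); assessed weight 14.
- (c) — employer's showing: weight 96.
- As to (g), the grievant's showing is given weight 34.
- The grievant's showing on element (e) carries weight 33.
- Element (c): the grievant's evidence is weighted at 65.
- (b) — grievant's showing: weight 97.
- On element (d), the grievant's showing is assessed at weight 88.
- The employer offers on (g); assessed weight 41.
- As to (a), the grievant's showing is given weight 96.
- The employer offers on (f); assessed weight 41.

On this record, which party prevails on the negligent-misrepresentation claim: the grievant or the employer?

— Issue I —
At Stage I.1 the grievant must meet clear and convincing evidence (weight exceeds 77): on (a) the weight is 96, which does exceed 77, so (a) meets the standard; on (b) the weight is 97 less the opposing 14 gives net 83, which does exceed 77, so (b) meets the standard.
  Stage I.1 is satisfied; the onus moves to the employer.
At Stage I.2 the employer must meet a scintilla of evidence (weight is at least 23): on (c) the weight is 96 less the opposing 65 gives net 31, ≥ 23, so (c) meets the standard.
  The employer carries Stage I.2; the grievant now bears the burden.
At Stage I.3 the grievant must meet a scintilla of evidence (weight is at least 23): on (d) the weight is 88 less the opposing 54 gives net 34, ≥ 23, so (d) meets the standard.
  The grievant carries the last stage.
All stages carried — the grievant prevails on this issue.
— Issue II —
Stage II.1 — burden on grievant; standard: the preponderance of the evidence (weight exceeds 51).
    (e): 33 ≤ 51 [not met]
  The grievant does not carry Stage II.1.
The employer prevails on this issue.
Per-issue: Issue I → grievant; Issue II → employer. The grievant must prevail on at least one issue; overall, the grievant prevails.

grievant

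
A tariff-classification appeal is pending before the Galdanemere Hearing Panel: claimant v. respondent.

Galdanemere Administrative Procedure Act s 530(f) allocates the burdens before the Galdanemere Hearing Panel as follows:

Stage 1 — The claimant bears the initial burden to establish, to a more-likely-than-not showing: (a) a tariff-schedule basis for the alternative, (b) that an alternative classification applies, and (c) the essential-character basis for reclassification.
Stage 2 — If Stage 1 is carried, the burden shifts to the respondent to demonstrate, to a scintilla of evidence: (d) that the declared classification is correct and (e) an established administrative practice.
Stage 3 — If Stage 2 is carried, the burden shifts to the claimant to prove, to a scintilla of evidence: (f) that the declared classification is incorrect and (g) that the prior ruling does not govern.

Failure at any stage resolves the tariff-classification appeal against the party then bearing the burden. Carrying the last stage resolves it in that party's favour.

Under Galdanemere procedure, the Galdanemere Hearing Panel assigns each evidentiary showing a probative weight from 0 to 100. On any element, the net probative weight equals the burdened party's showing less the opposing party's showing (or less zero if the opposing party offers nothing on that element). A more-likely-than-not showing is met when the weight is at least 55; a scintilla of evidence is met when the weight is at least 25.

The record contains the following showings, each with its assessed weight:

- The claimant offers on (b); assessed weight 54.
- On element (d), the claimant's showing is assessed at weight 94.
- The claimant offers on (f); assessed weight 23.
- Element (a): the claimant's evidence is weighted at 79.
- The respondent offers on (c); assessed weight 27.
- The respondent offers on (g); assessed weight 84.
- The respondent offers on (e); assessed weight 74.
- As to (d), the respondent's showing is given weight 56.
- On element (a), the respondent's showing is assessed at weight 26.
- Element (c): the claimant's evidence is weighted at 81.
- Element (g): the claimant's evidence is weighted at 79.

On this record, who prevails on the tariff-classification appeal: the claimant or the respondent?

respondent

At Stage 1 the claimant must meet a more-likely-than-not showing (weight is at least 55): on (a) the weight is 79 less the opposing 26 gives net 53, < 55, so (a) does not meet the standard; on (b) the weight is 54, < 55, so (b) does not meet the standard; on (c) the weight is 81 less the opposing 27 gives net 54, which does not reach 55, so (c) does not meet the standard.
  Stage 1 not carried; the claimant fails its burden.
The analysis ends at Stage 1; the respondent prevails.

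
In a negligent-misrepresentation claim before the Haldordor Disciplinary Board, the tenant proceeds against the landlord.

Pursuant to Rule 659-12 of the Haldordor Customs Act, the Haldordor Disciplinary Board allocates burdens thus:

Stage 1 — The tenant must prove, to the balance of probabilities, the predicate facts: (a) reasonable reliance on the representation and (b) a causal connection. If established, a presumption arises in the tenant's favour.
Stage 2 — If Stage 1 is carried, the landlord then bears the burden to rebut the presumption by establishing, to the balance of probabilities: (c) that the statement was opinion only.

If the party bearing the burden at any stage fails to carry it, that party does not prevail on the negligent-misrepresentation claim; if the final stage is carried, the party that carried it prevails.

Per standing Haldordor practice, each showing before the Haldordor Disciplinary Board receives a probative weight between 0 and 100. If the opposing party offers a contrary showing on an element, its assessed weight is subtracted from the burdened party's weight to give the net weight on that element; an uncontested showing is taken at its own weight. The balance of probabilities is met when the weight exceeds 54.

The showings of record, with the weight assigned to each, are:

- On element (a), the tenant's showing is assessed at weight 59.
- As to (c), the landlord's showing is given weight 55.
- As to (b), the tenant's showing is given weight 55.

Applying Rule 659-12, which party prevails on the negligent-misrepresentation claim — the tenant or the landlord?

Stage 1 (tenant, the balance of probabilities, weight exceeds 54): (a) 59 > 54 — meets; (b) 55 > 54 — meets.
  Stage 1 is satisfied; the onus moves to the landlord.
Stage 2 (landlord, the balance of probabilities, weight exceeds 54): (c) 55 > 54 — meets.
  Stage 2 carried; the final stage is satisfied.
With every stage satisfied, the landlord prevails.

landlord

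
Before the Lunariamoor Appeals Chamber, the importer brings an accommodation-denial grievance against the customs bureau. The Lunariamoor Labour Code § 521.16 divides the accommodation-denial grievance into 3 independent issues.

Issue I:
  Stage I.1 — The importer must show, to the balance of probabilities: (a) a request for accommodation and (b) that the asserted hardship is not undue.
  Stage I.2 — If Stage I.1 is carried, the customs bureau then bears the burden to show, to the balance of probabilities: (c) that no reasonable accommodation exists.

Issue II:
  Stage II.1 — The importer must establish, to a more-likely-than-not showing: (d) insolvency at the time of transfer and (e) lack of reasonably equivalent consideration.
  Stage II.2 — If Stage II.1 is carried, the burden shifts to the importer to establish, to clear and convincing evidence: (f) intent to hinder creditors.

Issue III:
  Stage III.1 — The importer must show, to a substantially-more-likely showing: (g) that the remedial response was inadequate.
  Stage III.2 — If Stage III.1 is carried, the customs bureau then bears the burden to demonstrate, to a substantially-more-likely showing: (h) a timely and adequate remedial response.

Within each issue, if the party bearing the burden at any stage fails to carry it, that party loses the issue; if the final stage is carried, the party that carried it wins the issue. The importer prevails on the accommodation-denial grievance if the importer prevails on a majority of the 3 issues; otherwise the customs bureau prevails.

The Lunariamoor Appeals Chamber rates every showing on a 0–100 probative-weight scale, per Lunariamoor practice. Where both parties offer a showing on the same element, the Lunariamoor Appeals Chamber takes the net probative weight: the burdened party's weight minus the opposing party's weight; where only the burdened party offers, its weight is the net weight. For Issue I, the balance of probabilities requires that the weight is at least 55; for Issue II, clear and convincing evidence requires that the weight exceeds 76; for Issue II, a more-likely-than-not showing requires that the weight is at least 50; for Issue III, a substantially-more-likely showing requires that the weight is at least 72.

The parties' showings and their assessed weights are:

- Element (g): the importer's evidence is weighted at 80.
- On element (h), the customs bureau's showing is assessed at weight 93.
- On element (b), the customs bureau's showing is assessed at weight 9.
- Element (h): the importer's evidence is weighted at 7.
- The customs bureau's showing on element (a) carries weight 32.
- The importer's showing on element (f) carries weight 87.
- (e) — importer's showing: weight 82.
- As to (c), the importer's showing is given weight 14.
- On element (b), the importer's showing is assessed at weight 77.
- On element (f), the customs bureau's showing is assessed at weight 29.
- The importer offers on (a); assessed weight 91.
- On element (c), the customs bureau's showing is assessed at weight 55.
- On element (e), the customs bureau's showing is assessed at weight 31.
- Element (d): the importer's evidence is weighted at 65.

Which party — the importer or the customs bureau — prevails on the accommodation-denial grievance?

— Issue I —
Stage I.1 — burden on importer; standard: the balance of probabilities (weight is at least 55).
    (a): 91 − 32 = 59 ≥ 55 [met]
    (b): 77 − 9 = 68 ≥ 55 [met]
  All elements met. The burden passes to the customs bureau.
Stage I.2 — burden on customs bureau; standard: the balance of probabilities (weight is at least 55).
    (c): 55 − 14 = 41 < 55 [not met]
  The customs bureau does not carry Stage I.2.
The importer prevails on this issue.
— Issue II —
At Stage II.1 the importer must meet a more-likely-than-not showing (weight is at least 50): on (d) the weight is 65, ≥ 50, so (d) meets the standard; on (e) the weight is 82 less the opposing 31 gives net 51, which does reach 50, so (e) meets the standard.
  All elements met. The importer retains the burden for Stage II.2.
At Stage II.2 the importer must meet clear and convincing evidence (weight exceeds 76): on (f) the weight is 87 less the opposing 29 gives net 58, which does not exceed 76, so (f) does not meet the standard.
  Stage II.2 not carried; the importer fails its burden.
The customs bureau prevails on this issue.
— Issue III —
Stage III.1 (importer, a substantially-more-likely showing, weight is at least 72): (g) 80 ≥ 72 — meets.
  All elements met. The burden passes to the customs bureau.
Stage III.2 (customs bureau, a substantially-more-likely showing, weight is at least 72): (h) net 93−7=86 ≥ 72 — meets.
  Stage III.2 carried; the final stage is satisfied.
With every stage satisfied, the customs bureau prevails on this issue.
Per-issue: Issue I → importer; Issue II → customs bureau; Issue III → customs bureau. The importer must prevail on a majority of issues; overall, the customs bureau prevails.

customs bureau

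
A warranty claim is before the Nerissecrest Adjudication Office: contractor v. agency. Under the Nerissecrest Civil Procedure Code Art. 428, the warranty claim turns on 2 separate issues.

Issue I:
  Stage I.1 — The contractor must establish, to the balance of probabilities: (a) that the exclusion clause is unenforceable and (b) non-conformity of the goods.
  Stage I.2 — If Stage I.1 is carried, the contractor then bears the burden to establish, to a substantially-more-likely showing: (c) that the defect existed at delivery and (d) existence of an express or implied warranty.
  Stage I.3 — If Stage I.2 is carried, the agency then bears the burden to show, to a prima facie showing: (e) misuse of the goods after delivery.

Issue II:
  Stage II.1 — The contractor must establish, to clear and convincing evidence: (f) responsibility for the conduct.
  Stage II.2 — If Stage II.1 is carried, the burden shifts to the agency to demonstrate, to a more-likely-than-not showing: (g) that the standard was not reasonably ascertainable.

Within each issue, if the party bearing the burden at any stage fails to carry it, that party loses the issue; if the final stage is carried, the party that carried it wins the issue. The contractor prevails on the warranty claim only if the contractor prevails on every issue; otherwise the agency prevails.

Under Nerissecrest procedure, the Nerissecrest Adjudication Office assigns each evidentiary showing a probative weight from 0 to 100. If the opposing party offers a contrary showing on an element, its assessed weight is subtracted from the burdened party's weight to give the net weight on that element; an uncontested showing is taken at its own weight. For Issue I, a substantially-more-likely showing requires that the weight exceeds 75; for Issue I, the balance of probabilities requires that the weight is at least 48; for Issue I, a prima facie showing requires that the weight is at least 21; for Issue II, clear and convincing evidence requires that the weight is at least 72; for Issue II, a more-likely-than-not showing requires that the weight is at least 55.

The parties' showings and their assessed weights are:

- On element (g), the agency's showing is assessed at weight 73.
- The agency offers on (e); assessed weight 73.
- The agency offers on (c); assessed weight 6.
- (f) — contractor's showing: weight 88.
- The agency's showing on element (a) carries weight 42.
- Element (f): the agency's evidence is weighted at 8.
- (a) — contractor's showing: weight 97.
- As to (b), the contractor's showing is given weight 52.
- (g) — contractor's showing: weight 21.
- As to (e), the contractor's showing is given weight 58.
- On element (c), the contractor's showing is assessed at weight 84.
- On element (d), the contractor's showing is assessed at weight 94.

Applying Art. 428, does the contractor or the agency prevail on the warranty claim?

— Issue I —
Stage I.1 (contractor, the balance of probabilities, weight is at least 48): (a) net 97−42=55 ≥ 48 — meets; (b) 52 ≥ 48 — meets.
  Stage I.1 is satisfied; the contractor continues to bear the burden.
Stage I.2 (contractor, a substantially-more-likely showing, weight exceeds 75): (c) net 84−6=78 > 75 — meets; (d) 94 > 75 — meets.
  All elements met. The burden passes to the agency.
Stage I.3 (agency, a prima facie showing, weight is at least 21): (e) net 73−58=15 < 21 — fails.
  The agency does not carry Stage I.3.
The analysis ends at Stage I.3; the contractor prevails on this issue.
— Issue II —
Stage II.1 — burden on contractor; standard: clear and convincing evidence (weight is at least 72).
    (f): 88 − 8 = 80 ≥ 72 [met]
  Stage II.1 is satisfied; the onus moves to the agency.
Stage II.2 — burden on agency; standard: a more-likely-than-not showing (weight is at least 55).
    (g): 73 − 21 = 52 < 55 [not met]
  Stage II.2 not carried; the agency fails its burden.
So the contractor prevails on this issue.
Per-issue: Issue I → contractor; Issue II → contractor. The contractor must prevail on every issue; overall, the contractor prevails.

contractor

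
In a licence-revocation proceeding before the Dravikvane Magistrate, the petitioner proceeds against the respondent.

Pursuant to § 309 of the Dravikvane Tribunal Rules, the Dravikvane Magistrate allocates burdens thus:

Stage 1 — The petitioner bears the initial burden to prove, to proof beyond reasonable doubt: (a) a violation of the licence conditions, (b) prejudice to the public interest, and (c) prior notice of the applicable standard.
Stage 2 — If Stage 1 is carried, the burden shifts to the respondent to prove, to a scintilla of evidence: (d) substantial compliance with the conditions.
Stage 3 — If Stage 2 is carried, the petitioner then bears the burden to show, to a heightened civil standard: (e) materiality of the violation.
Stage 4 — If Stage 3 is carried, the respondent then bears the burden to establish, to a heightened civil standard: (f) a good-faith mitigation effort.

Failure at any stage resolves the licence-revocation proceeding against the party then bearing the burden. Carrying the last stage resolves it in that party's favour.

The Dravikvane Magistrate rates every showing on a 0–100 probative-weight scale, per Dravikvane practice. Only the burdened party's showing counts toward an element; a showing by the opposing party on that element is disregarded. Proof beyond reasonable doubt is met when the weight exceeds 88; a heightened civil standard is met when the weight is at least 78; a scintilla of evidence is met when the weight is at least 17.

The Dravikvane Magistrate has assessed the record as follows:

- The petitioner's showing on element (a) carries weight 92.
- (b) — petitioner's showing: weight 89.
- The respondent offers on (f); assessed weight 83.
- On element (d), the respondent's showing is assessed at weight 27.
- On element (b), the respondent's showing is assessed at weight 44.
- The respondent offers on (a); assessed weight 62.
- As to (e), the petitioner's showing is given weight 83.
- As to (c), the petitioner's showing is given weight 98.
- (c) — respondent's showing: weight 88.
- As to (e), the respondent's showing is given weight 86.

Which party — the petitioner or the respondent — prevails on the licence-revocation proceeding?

respondent

At Stage 1 the petitioner must meet proof beyond reasonable doubt (weight exceeds 88): on (a) the weight is 92 (the respondent's 62 is given no effect), which does exceed 88, so (a) meets the standard; on (b) the weight is 89 (the respondent's 44 is given no effect), which does exceed 88, so (b) meets the standard; on (c) the weight is 98 (the respondent's 88 is given no effect), which does exceed 88, so (c) meets the standard.
  Stage 1 carried; the burden shifts to the respondent.
At Stage 2 the respondent must meet a scintilla of evidence (weight is at least 17): on (d) the weight is 27, ≥ 17, so (d) meets the standard.
  Stage 2 is satisfied; the onus moves to the petitioner.
At Stage 3 the petitioner must meet a heightened civil standard (weight is at least 78): on (e) the weight is 83 (the respondent's 86 is given no effect), ≥ 78, so (e) meets the standard.
  Stage 3 is satisfied; the onus moves to the respondent.
At Stage 4 the respondent must meet a heightened civil standard (weight is at least 78): on (f) the weight is 83, ≥ 78, so (f) meets the standard.
  All elements met at the final stage.
With every stage satisfied, the respondent prevails.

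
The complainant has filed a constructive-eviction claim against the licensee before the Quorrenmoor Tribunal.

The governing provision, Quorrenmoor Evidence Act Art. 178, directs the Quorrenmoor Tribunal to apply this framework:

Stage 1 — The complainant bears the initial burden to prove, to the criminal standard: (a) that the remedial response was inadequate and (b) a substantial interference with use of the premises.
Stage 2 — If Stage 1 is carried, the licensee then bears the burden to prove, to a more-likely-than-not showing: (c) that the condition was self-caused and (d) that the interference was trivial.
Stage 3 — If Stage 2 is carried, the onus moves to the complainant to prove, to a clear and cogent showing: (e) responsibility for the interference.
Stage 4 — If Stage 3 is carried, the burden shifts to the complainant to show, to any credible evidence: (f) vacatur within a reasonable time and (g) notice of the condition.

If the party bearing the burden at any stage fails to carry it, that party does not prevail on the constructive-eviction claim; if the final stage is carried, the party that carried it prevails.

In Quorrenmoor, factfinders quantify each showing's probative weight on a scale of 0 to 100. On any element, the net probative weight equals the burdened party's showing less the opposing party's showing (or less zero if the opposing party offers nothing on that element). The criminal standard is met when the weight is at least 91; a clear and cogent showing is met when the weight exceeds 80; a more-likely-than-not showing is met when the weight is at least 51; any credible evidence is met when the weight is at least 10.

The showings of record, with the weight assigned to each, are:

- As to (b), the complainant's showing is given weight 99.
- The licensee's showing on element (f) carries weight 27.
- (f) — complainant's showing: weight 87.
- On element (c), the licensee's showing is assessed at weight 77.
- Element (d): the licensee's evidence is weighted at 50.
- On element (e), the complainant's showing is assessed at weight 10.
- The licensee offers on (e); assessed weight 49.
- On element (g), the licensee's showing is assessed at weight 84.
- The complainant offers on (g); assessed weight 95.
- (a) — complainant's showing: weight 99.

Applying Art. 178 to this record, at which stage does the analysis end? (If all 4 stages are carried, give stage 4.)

stage 2

Stage 1 (complainant, the criminal standard, weight is at least 91): (a) 99 ≥ 91 — meets; (b) 99 ≥ 91 — meets.
  Stage 1 carried; the burden shifts to the licensee.
Stage 2 (licensee, a more-likely-than-not showing, weight is at least 51): (c) 77 ≥ 51 — meets; (d) 50 < 51 — fails.
  The licensee does not carry Stage 2.
The complainant prevails.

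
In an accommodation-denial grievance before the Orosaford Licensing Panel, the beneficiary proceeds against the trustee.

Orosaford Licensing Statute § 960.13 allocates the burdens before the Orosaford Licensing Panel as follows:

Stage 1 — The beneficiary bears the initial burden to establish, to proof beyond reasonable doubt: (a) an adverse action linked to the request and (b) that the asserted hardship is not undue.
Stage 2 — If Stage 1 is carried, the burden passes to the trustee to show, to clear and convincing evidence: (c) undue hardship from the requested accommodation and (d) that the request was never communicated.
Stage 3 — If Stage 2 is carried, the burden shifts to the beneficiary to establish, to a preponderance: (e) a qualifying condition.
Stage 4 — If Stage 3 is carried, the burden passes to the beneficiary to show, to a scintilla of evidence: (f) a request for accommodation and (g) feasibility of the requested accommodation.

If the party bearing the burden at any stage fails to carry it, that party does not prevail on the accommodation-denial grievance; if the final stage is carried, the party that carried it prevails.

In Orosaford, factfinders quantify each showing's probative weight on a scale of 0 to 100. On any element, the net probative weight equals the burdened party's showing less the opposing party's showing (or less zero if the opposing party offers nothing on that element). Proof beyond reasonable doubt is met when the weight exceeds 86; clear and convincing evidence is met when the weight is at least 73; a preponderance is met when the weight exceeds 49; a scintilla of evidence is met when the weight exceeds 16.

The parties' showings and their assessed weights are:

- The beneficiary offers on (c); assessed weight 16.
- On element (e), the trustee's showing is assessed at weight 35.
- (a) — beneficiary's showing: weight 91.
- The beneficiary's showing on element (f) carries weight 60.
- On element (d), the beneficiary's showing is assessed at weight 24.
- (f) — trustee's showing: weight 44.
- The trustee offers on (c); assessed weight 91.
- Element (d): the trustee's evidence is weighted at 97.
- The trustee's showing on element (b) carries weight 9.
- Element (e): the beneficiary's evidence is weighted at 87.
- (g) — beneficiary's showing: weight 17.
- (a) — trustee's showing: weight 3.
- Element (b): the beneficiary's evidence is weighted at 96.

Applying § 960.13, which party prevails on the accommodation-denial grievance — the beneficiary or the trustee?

Stage 1 (beneficiary, proof beyond reasonable doubt, weight exceeds 86): (a) net 91−3=88 > 86 — meets; (b) net 96−9=87 > 86 — meets.
  Stage 1 is satisfied; the onus moves to the trustee.
Stage 2 (trustee, clear and convincing evidence, weight is at least 73): (c) net 91−16=75 ≥ 73 — meets; (d) net 97−24=73 ≥ 73 — meets.
  All elements met. The burden passes to the beneficiary.
Stage 3 (beneficiary, a preponderance, weight exceeds 49): (e) net 87−35=52 > 49 — meets.
  All elements met. The beneficiary retains the burden for Stage 4.
Stage 4 (beneficiary, a scintilla of evidence, weight exceeds 16): (f) net 60−44=16 ≤ 16 — fails; (g) 17 > 16 — meets.
  Stage 4 not carried; the beneficiary fails its burden.
So the trustee prevails.

trustee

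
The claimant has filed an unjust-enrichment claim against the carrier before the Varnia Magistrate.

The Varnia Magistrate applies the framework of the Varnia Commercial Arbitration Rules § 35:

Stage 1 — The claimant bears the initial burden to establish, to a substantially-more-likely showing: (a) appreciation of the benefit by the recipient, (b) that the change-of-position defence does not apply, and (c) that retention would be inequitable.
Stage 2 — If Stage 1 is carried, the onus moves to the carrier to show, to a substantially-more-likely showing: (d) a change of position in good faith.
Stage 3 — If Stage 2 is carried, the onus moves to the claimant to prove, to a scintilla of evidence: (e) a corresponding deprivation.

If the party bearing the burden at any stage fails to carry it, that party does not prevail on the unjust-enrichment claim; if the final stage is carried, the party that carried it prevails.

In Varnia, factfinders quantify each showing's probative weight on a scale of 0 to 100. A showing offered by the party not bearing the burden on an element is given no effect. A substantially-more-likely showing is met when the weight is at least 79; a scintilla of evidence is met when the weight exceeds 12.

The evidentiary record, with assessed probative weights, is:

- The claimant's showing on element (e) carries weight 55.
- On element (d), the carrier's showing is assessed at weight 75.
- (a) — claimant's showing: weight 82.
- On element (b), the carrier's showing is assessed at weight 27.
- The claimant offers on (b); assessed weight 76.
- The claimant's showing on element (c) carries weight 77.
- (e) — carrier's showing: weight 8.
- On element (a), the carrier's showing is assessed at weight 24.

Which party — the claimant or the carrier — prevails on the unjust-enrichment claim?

carrier

At Stage 1 the claimant must meet a substantially-more-likely showing (weight is at least 79): on (a) the weight is 82 (the carrier's 24 is given no effect), which does reach 79, so (a) meets the standard; on (b) the weight is 76 (the carrier's 27 is given no effect), < 79, so (b) does not meet the standard; on (c) the weight is 77, which does not reach 79, so (c) does not meet the standard.
  Not every element is met, so the claimant fails to carry Stage 1.
The carrier prevails.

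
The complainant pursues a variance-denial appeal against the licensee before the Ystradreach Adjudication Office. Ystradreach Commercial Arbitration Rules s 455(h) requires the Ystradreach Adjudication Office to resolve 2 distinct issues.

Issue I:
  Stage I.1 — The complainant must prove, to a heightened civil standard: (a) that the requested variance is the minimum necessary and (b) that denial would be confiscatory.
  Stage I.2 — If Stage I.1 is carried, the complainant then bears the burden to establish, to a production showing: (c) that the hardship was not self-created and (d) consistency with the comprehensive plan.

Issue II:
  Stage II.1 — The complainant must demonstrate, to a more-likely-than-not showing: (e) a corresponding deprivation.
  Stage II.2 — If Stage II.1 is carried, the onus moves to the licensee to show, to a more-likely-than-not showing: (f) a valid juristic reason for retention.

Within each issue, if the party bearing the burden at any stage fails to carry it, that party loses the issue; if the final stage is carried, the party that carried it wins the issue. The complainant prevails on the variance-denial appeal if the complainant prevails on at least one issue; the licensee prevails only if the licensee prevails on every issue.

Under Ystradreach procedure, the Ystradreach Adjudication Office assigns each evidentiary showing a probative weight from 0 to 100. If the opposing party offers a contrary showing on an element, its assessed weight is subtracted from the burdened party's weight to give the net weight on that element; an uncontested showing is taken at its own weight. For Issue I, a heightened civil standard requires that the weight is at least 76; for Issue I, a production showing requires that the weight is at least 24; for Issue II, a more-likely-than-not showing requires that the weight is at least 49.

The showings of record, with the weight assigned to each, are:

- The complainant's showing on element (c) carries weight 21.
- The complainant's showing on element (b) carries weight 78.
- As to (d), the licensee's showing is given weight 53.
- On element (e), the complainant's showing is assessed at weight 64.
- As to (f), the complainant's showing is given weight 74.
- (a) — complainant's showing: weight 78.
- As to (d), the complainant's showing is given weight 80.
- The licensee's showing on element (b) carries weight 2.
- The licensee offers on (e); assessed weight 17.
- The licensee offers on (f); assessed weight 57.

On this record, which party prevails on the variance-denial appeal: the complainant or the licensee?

licensee

— Issue I —
Stage I.1 (complainant, a heightened civil standard, weight is at least 76): (a) 78 ≥ 76 — meets; (b) net 78−2=76 ≥ 76 — meets.
  Stage I.1 is satisfied; the complainant continues to bear the burden.
Stage I.2 (complainant, a production showing, weight is at least 24): (c) 21 < 24 — fails; (d) net 80−53=27 ≥ 24 — meets.
  Not every element is met, so the complainant fails to carry Stage I.2.
So the licensee prevails on this issue.
— Issue II —
Stage II.1 (complainant, a more-likely-than-not showing, weight is at least 49): (e) net 64−17=47 < 49 — fails.
  Stage II.1 not carried; the complainant fails its burden.
The analysis ends at Stage II.1; the licensee prevails on this issue.
Per-issue: Issue I → licensee; Issue II → licensee. The complainant must prevail on at least one issue; overall, the licensee prevails.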